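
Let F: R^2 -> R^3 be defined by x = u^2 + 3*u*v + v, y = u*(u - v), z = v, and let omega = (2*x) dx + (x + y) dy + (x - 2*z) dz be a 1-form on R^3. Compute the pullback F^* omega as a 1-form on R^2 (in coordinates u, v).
F^* omega = (8*u^3 + 20*u^2*v + 16*u*v^2 + 6*u*v + 5*v^2) du + (4*u^3 + 16*u^2*v + 3*u^2 + 14*u*v + v) dv

Using F^*(f dg) = (f ∘ F) d(g ∘ F), substitute each coordinate x_i by F_i(u, v) in f_i, and replace dx_i by d F_i = (∂F_i/∂u) du + (∂F_i/∂v) dv.
  For the x component: f_1(F) = 2*u^2 + 6*u*v + 2*v; d F_1 = (2*u + 3*v) du + (3*u + 1) dv
  For the y component: f_2(F) = 2*u^2 + 2*u*v + v; d F_2 = (2*u - v) du + (-u) dv
  For the z component: f_3(F) = u^2 + 3*u*v - v; d F_3 = (0) du + (1) dv
Combining and collecting du, dv coefficients:
  coeff of du: 8*u^3 + 20*u^2*v + 16*u*v^2 + 6*u*v + 5*v^2
  coeff of dv: 4*u^3 + 16*u^2*v + 3*u^2 + 14*u*v + v
F^* omega = (8*u^3 + 20*u^2*v + 16*u*v^2 + 6*u*v + 5*v^2) du + (4*u^3 + 16*u^2*v + 3*u^2 + 14*u*v + v) dv.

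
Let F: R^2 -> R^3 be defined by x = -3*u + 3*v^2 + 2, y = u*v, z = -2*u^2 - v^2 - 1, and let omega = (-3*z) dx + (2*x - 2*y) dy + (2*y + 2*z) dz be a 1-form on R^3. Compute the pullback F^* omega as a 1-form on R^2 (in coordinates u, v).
F^* omega = (16*u^3 - 8*u^2*v - 18*u^2 + 6*u*v^2 - 6*u*v + 8*u + 6*v^3 - 9*v^2 + 4*v - 9) du + (42*u^2*v - 6*u^2 + 2*u*v^2 + 4*u + 22*v^3 + 22*v) dv

Using F^*(f dg) = (f ∘ F) d(g ∘ F), substitute each coordinate x_i by F_i(u, v) in f_i, and replace dx_i by d F_i = (∂F_i/∂u) du + (∂F_i/∂v) dv.
  For the x component: f_1(F) = 6*u^2 + 3*v^2 + 3; d F_1 = (-3) du + (6*v) dv
  For the y component: f_2(F) = -2*u*v - 6*u + 6*v^2 + 4; d F_2 = (v) du + (u) dv
  For the z component: f_3(F) = -4*u^2 + 2*u*v - 2*v^2 - 2; d F_3 = (-4*u) du + (-2*v) dv
Combining and collecting du, dv coefficients:
  coeff of du: 16*u^3 - 8*u^2*v - 18*u^2 + 6*u*v^2 - 6*u*v + 8*u + 6*v^3 - 9*v^2 + 4*v - 9
  coeff of dv: 42*u^2*v - 6*u^2 + 2*u*v^2 + 4*u + 22*v^3 + 22*v
F^* omega = (16*u^3 - 8*u^2*v - 18*u^2 + 6*u*v^2 - 6*u*v + 8*u + 6*v^3 - 9*v^2 + 4*v - 9) du + (42*u^2*v - 6*u^2 + 2*u*v^2 + 4*u + 22*v^3 + 22*v) dv.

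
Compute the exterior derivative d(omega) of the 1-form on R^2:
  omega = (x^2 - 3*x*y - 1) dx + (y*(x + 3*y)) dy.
d(omega) = (3*x + y) dx ∧ dy

For a 1-form omega = sum_i f_i dx_i, the exterior derivative is
  d(omega) = sum_{i < j} (∂f_j/∂x_i - ∂f_i/∂x_j) dx_i ∧ dx_j.
  coefficient of dx ∧ dy: ∂f_2/∂x - ∂f_1/∂y = ∂(y*(x + 3*y))/∂x - ∂(x^2 - 3*x*y - 1)/∂y = 3*x + y
Assembling: d(omega) = (3*x + y) dx ∧ dy.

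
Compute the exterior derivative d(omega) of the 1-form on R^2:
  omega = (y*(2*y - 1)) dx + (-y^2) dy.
d(omega) = (1 - 4*y) dx ∧ dy

For a 1-form omega = sum_i f_i dx_i, the exterior derivative is
  d(omega) = sum_{i < j} (∂f_j/∂x_i - ∂f_i/∂x_j) dx_i ∧ dx_j.
  coefficient of dx ∧ dy: ∂f_2/∂x - ∂f_1/∂y = ∂(-y^2)/∂x - ∂(y*(2*y - 1))/∂y = 1 - 4*y
Assembling: d(omega) = (1 - 4*y) dx ∧ dy.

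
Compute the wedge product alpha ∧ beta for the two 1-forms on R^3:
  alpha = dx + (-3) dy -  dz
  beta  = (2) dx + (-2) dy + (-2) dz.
alpha ∧ beta = (4) dx ∧ dy + (4) dy ∧ dz

Distribute the wedge, using dx_i ∧ dx_j = -dx_j ∧ dx_i and dx_i ∧ dx_i = 0. For each pair (i, j) with i < j, the coefficient of dx_i ∧ dx_j in alpha ∧ beta is (alpha_i * beta_j - alpha_j * beta_i). Collecting: alpha ∧ beta = (4) dx ∧ dy + (4) dy ∧ dz.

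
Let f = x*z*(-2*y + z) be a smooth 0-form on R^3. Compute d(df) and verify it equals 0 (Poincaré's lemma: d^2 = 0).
d(df) = 0

Step 1: df = sum_i (∂f/∂x_i) dx_i = (z*(-2*y + z)) dx + (-2*x*z) dy + (2*x*(-y + z)) dz.
Step 2: Apply d again. Using the 1-form formula, the coefficient of dx ∧ dy in d(df) is ∂^2 f/∂x ∂y - ∂^2 f/∂y ∂x = (-2*z) - (-2*z) = 0 (equality of mixed partials for smooth f).
Similarly for dx ∧ dz and dy ∧ dz — all coefficients vanish. So d(df) = 0.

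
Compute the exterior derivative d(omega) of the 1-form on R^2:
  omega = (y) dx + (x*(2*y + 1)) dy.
d(omega) = (2*y) dx ∧ dy

For a 1-form omega = sum_i f_i dx_i, the exterior derivative is
  d(omega) = sum_{i < j} (∂f_j/∂x_i - ∂f_i/∂x_j) dx_i ∧ dx_j.
  coefficient of dx ∧ dy: ∂f_2/∂x - ∂f_1/∂y = ∂(x*(2*y + 1))/∂x - ∂(y)/∂y = 2*y
Assembling: d(omega) = (2*y) dx ∧ dy.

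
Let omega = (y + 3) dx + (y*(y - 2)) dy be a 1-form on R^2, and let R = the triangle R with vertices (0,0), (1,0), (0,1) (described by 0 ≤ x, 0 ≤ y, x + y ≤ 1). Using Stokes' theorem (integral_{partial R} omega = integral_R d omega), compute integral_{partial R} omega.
integral_(partial R) omega = -1/2

Stokes: integral_partial_R omega = integral_R d omega with d omega = (∂Q/∂x - ∂P/∂y) dx ∧ dy.
  ∂Q/∂x = 0
  ∂P/∂y = 1
  integrand = ∂Q/∂x - ∂P/∂y = -1.
Integrating over R: integral_0^1 integral_0^{1-x} (-1) dy dx = -1/2.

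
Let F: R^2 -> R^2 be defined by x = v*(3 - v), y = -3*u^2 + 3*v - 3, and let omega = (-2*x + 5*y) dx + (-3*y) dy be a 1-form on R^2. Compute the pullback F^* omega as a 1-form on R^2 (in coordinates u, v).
F^* omega = (54*u*(-u^2 + v - 1)) du + (30*u^2*v - 18*u^2 - 4*v^3 - 12*v^2 + 30*v - 18) dv

Using F^*(f dg) = (f ∘ F) d(g ∘ F), substitute each coordinate x_i by F_i(u, v) in f_i, and replace dx_i by d F_i = (∂F_i/∂u) du + (∂F_i/∂v) dv.
  For the x component: f_1(F) = -15*u^2 + 2*v^2 + 9*v - 15; d F_1 = (0) du + (3 - 2*v) dv
  For the y component: f_2(F) = 9*u^2 - 9*v + 9; d F_2 = (-6*u) du + (3) dv
Combining and collecting du, dv coefficients:
  coeff of du: 54*u*(-u^2 + v - 1)
  coeff of dv: 30*u^2*v - 18*u^2 - 4*v^3 - 12*v^2 + 30*v - 18
F^* omega = (54*u*(-u^2 + v - 1)) du + (30*u^2*v - 18*u^2 - 4*v^3 - 12*v^2 + 30*v - 18) dv.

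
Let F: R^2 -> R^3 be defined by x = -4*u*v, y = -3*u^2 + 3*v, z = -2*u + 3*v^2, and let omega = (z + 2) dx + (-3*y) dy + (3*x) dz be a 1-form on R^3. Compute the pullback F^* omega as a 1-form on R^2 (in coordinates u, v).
F^* omega = (-54*u^3 + 86*u*v - 12*v^3 - 8*v) du + (35*u^2 - 84*u*v^2 - 8*u - 27*v) dv

Using F^*(f dg) = (f ∘ F) d(g ∘ F), substitute each coordinate x_i by F_i(u, v) in f_i, and replace dx_i by d F_i = (∂F_i/∂u) du + (∂F_i/∂v) dv.
  For the x component: f_1(F) = -2*u + 3*v^2 + 2; d F_1 = (-4*v) du + (-4*u) dv
  For the y component: f_2(F) = 9*u^2 - 9*v; d F_2 = (-6*u) du + (3) dv
  For the z component: f_3(F) = -12*u*v; d F_3 = (-2) du + (6*v) dv
Combining and collecting du, dv coefficients:
  coeff of du: -54*u^3 + 86*u*v - 12*v^3 - 8*v
  coeff of dv: 35*u^2 - 84*u*v^2 - 8*u - 27*v
F^* omega = (-54*u^3 + 86*u*v - 12*v^3 - 8*v) du + (35*u^2 - 84*u*v^2 - 8*u - 27*v) dv.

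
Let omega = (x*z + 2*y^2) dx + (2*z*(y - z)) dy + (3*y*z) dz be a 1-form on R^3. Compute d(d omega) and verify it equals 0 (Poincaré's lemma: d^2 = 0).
d(d omega) = 0

Step 1: d omega = sum_{i<j} (∂f_j/∂x_i - ∂f_i/∂x_j) dx_i ∧ dx_j:
  coeff of dx ∧ dy: -4*y
  coeff of dx ∧ dz: -x
  coeff of dy ∧ dz: -2*y + 7*z
Step 2: Apply d again to each 2-form coefficient. The only possible 3-form in R^3 is dx ∧ dy ∧ dz, with coefficient
  ∂(coeff of dy∧dz)/∂x - ∂(coeff of dx∧dz)/∂y + ∂(coeff of dx∧dy)/∂z
  = ∂/∂x (-2*y + 7*z) - ∂/∂y (-x) + ∂/∂z (-4*y).
Each of these terms simplifies to sums of mixed partials that cancel in pairs. The result is 0 (by equality of mixed partials for smooth functions — Schwarz / Clairaut).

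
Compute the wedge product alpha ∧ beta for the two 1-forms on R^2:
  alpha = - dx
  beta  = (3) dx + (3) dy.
alpha ∧ beta = (-3) dx ∧ dy

Distribute the wedge, using dx_i ∧ dx_j = -dx_j ∧ dx_i and dx_i ∧ dx_i = 0. For each pair (i, j) with i < j, the coefficient of dx_i ∧ dx_j in alpha ∧ beta is (alpha_i * beta_j - alpha_j * beta_i). Collecting: alpha ∧ beta = (-3) dx ∧ dy.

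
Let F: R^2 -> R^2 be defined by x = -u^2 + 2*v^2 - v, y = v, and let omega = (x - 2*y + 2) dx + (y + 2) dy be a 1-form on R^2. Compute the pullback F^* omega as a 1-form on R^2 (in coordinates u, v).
F^* omega = (2*u*(u^2 - 2*v^2 + 3*v - 2)) du + (-4*u^2*v + u^2 + 8*v^3 - 14*v^2 + 12*v) dv

Using F^*(f dg) = (f ∘ F) d(g ∘ F), substitute each coordinate x_i by F_i(u, v) in f_i, and replace dx_i by d F_i = (∂F_i/∂u) du + (∂F_i/∂v) dv.
  For the x component: f_1(F) = -u^2 + 2*v^2 - 3*v + 2; d F_1 = (-2*u) du + (4*v - 1) dv
  For the y component: f_2(F) = v + 2; d F_2 = (0) du + (1) dv
Combining and collecting du, dv coefficients:
  coeff of du: 2*u*(u^2 - 2*v^2 + 3*v - 2)
  coeff of dv: -4*u^2*v + u^2 + 8*v^3 - 14*v^2 + 12*v
F^* omega = (2*u*(u^2 - 2*v^2 + 3*v - 2)) du + (-4*u^2*v + u^2 + 8*v^3 - 14*v^2 + 12*v) dv.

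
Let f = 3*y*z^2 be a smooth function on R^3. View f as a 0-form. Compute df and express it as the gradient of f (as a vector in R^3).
df = (0) dx + (3*z^2) dy + (6*y*z) dz; grad f = (0, 3*z^2, 6*y*z)

For a 0-form f, d f = (∂f/∂x) dx + (∂f/∂y) dy + (∂f/∂z) dz. The components of the vector representation are exactly the entries of grad f in Cartesian coordinates:
  ∂f/∂x = 0
  ∂f/∂y = 3*z^2
  ∂f/∂z = 6*y*z.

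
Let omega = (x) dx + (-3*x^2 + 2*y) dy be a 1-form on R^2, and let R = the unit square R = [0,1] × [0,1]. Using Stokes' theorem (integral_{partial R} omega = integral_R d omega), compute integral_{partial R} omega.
integral_(partial R) omega = -3

Stokes: integral_partial_R omega = integral_R d omega with d omega = (∂Q/∂x - ∂P/∂y) dx ∧ dy.
  ∂Q/∂x = -6*x
  ∂P/∂y = 0
  integrand = ∂Q/∂x - ∂P/∂y = -6*x.
Integrating over R: integral_0^1 integral_0^1 (-6*x) dx dy = -3.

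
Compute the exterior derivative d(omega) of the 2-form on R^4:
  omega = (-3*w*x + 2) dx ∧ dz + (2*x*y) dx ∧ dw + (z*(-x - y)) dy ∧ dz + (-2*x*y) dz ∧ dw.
d(omega) = (-3*x - 2*y) dx ∧ dz ∧ dw + (-2*x) dx ∧ dy ∧ dw + (-z) dx ∧ dy ∧ dz + (-2*x) dy ∧ dz ∧ dw

For a 2-form omega = sum_{i<j} g_{ij} dx_i ∧ dx_j, the exterior derivative is
  d(omega) = sum_{i<j} d(g_{ij}) ∧ dx_i ∧ dx_j = sum_{i<j, k} (∂g_{ij}/∂x_k) dx_k ∧ dx_i ∧ dx_j.
Expand each term, using dx_k ∧ dx_i ∧ dx_j = sgn(permutation) dx_{(a)} ∧ dx_{(b)} ∧ dx_{(c)} with (a < b < c) sorted:
  d(-3*w*x + 2) includes (∂/∂w)(-3*w*x + 2) dw = (-3*x) dw, which multiplied by dx ∧ dz gives (-3*x) dx ∧ dz ∧ dw
  d(2*x*y) includes (∂/∂y)(2*x*y) dy = (2*x) dy, which multiplied by dx ∧ dw gives (-2*x) dx ∧ dy ∧ dw
  d(z*(-x - y)) includes (∂/∂x)(z*(-x - y)) dx = (-z) dx, which multiplied by dy ∧ dz gives (-z) dx ∧ dy ∧ dz
  d(-2*x*y) includes (∂/∂x)(-2*x*y) dx = (-2*y) dx, which multiplied by dz ∧ dw gives (-2*y) dx ∧ dz ∧ dw
  d(-2*x*y) includes (∂/∂y)(-2*x*y) dy = (-2*x) dy, which multiplied by dz ∧ dw gives (-2*x) dy ∧ dz ∧ dw
Collecting like 3-forms: d(omega) = (-3*x - 2*y) dx ∧ dz ∧ dw + (-2*x) dx ∧ dy ∧ dw + (-z) dx ∧ dy ∧ dz + (-2*x) dy ∧ dz ∧ dw.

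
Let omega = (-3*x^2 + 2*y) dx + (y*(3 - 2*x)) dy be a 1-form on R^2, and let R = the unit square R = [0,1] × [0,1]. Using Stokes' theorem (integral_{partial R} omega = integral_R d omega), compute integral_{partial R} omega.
integral_(partial R) omega = -3

Stokes: integral_partial_R omega = integral_R d omega with d omega = (∂Q/∂x - ∂P/∂y) dx ∧ dy.
  ∂Q/∂x = -2*y
  ∂P/∂y = 2
  integrand = ∂Q/∂x - ∂P/∂y = -2*y - 2.
Integrating over R: integral_0^1 integral_0^1 (-2*y - 2) dx dy = -3.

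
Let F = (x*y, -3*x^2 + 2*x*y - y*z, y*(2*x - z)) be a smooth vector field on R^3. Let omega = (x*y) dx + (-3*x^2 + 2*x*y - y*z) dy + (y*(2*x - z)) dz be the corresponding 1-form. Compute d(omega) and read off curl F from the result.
d(omega) = (2*x + y - z) dy ∧ dz + (-2*y) dz ∧ dx + (-7*x + 2*y) dx ∧ dy; curl F = (2*x + y - z, -2*y, -7*x + 2*y)

d omega = sum_{i<j} (∂f_j/∂x_i - ∂f_i/∂x_j) dx_i ∧ dx_j. Under the identification (dy ∧ dz, dz ∧ dx, dx ∧ dy) ↔ (e_x, e_y, e_z), the coefficients are exactly the components of curl F. Compute:
  ∂R/∂y - ∂Q/∂z = (2*x - z) - (-y) = 2*x + y - z
  ∂P/∂z - ∂R/∂x = (0) - (2*y) = -2*y
  ∂Q/∂x - ∂P/∂y = (-6*x + 2*y) - (x) = -7*x + 2*y.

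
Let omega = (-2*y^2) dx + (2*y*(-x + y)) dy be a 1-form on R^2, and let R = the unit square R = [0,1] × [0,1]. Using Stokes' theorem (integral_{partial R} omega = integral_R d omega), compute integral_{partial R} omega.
integral_(partial R) omega = 1

Stokes: integral_partial_R omega = integral_R d omega with d omega = (∂Q/∂x - ∂P/∂y) dx ∧ dy.
  ∂Q/∂x = -2*y
  ∂P/∂y = -4*y
  integrand = ∂Q/∂x - ∂P/∂y = 2*y.
Integrating over R: integral_0^1 integral_0^1 (2*y) dx dy = 1.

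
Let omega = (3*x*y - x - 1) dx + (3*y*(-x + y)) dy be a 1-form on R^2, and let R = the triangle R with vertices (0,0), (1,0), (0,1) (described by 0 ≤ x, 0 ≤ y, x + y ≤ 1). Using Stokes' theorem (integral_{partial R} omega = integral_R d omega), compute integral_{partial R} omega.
integral_(partial R) omega = -1

Stokes: integral_partial_R omega = integral_R d omega with d omega = (∂Q/∂x - ∂P/∂y) dx ∧ dy.
  ∂Q/∂x = -3*y
  ∂P/∂y = 3*x
  integrand = ∂Q/∂x - ∂P/∂y = -3*x - 3*y.
Integrating over R: integral_0^1 integral_0^{1-x} (-3*x - 3*y) dy dx = -1.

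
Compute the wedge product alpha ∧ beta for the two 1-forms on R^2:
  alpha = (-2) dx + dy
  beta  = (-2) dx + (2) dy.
alpha ∧ beta = (-2) dx ∧ dy

Distribute the wedge, using dx_i ∧ dx_j = -dx_j ∧ dx_i and dx_i ∧ dx_i = 0. For each pair (i, j) with i < j, the coefficient of dx_i ∧ dx_j in alpha ∧ beta is (alpha_i * beta_j - alpha_j * beta_i). Collecting: alpha ∧ beta = (-2) dx ∧ dy.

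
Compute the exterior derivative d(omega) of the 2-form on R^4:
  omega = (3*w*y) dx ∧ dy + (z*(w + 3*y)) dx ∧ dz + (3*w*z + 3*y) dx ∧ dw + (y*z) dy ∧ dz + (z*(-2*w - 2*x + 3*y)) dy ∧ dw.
d(omega) = (3*y - 2*z - 3) dx ∧ dy ∧ dw + (-3*z) dx ∧ dy ∧ dz + (-3*w + z) dx ∧ dz ∧ dw + (2*w + 2*x - 3*y) dy ∧ dz ∧ dw

For a 2-form omega = sum_{i<j} g_{ij} dx_i ∧ dx_j, the exterior derivative is
  d(omega) = sum_{i<j} d(g_{ij}) ∧ dx_i ∧ dx_j = sum_{i<j, k} (∂g_{ij}/∂x_k) dx_k ∧ dx_i ∧ dx_j.
Expand each term, using dx_k ∧ dx_i ∧ dx_j = sgn(permutation) dx_{(a)} ∧ dx_{(b)} ∧ dx_{(c)} with (a < b < c) sorted:
  d(3*w*y) includes (∂/∂w)(3*w*y) dw = (3*y) dw, which multiplied by dx ∧ dy gives (3*y) dx ∧ dy ∧ dw
  d(z*(w + 3*y)) includes (∂/∂y)(z*(w + 3*y)) dy = (3*z) dy, which multiplied by dx ∧ dz gives (-3*z) dx ∧ dy ∧ dz
  d(z*(w + 3*y)) includes (∂/∂w)(z*(w + 3*y)) dw = (z) dw, which multiplied by dx ∧ dz gives (z) dx ∧ dz ∧ dw
  d(3*w*z + 3*y) includes (∂/∂y)(3*w*z + 3*y) dy = (3) dy, which multiplied by dx ∧ dw gives (-3) dx ∧ dy ∧ dw
  d(3*w*z + 3*y) includes (∂/∂z)(3*w*z + 3*y) dz = (3*w) dz, which multiplied by dx ∧ dw gives (-3*w) dx ∧ dz ∧ dw
  d(z*(-2*w - 2*x + 3*y)) includes (∂/∂x)(z*(-2*w - 2*x + 3*y)) dx = (-2*z) dx, which multiplied by dy ∧ dw gives (-2*z) dx ∧ dy ∧ dw
  d(z*(-2*w - 2*x + 3*y)) includes (∂/∂z)(z*(-2*w - 2*x + 3*y)) dz = (-2*w - 2*x + 3*y) dz, which multiplied by dy ∧ dw gives (2*w + 2*x - 3*y) dy ∧ dz ∧ dw
Collecting like 3-forms: d(omega) = (3*y - 2*z - 3) dx ∧ dy ∧ dw + (-3*z) dx ∧ dy ∧ dz + (-3*w + z) dx ∧ dz ∧ dw + (2*w + 2*x - 3*y) dy ∧ dz ∧ dw.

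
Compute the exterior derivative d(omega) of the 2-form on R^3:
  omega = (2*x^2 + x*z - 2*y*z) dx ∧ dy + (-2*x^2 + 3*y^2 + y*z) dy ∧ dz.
d(omega) = (-3*x - 2*y) dx ∧ dy ∧ dz

For a 2-form omega = sum_{i<j} g_{ij} dx_i ∧ dx_j, the exterior derivative is
  d(omega) = sum_{i<j} d(g_{ij}) ∧ dx_i ∧ dx_j = sum_{i<j, k} (∂g_{ij}/∂x_k) dx_k ∧ dx_i ∧ dx_j.
Expand each term, using dx_k ∧ dx_i ∧ dx_j = sgn(permutation) dx_{(a)} ∧ dx_{(b)} ∧ dx_{(c)} with (a < b < c) sorted:
  d(2*x^2 + x*z - 2*y*z) includes (∂/∂z)(2*x^2 + x*z - 2*y*z) dz = (x - 2*y) dz, which multiplied by dx ∧ dy gives (x - 2*y) dx ∧ dy ∧ dz
  d(-2*x^2 + 3*y^2 + y*z) includes (∂/∂x)(-2*x^2 + 3*y^2 + y*z) dx = (-4*x) dx, which multiplied by dy ∧ dz gives (-4*x) dx ∧ dy ∧ dz
Collecting like 3-forms: d(omega) = (-3*x - 2*y) dx ∧ dy ∧ dz.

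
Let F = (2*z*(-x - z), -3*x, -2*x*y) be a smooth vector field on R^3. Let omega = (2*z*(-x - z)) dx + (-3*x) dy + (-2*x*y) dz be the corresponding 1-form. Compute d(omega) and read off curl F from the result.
d(omega) = (-2*x) dy ∧ dz + (-2*x + 2*y - 4*z) dz ∧ dx + (-3) dx ∧ dy; curl F = (-2*x, -2*x + 2*y - 4*z, -3)

d omega = sum_{i<j} (∂f_j/∂x_i - ∂f_i/∂x_j) dx_i ∧ dx_j. Under the identification (dy ∧ dz, dz ∧ dx, dx ∧ dy) ↔ (e_x, e_y, e_z), the coefficients are exactly the components of curl F. Compute:
  ∂R/∂y - ∂Q/∂z = (-2*x) - (0) = -2*x
  ∂P/∂z - ∂R/∂x = (-2*x - 4*z) - (-2*y) = -2*x + 2*y - 4*z
  ∂Q/∂x - ∂P/∂y = (-3) - (0) = -3.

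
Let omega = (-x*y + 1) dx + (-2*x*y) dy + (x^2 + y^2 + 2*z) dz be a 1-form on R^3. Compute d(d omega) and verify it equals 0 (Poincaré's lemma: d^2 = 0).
d(d omega) = 0

Step 1: d omega = sum_{i<j} (∂f_j/∂x_i - ∂f_i/∂x_j) dx_i ∧ dx_j:
  coeff of dx ∧ dy: x - 2*y
  coeff of dx ∧ dz: 2*x
  coeff of dy ∧ dz: 2*y
Step 2: Apply d again to each 2-form coefficient. The only possible 3-form in R^3 is dx ∧ dy ∧ dz, with coefficient
  ∂(coeff of dy∧dz)/∂x - ∂(coeff of dx∧dz)/∂y + ∂(coeff of dx∧dy)/∂z
  = ∂/∂x (2*y) - ∂/∂y (2*x) + ∂/∂z (x - 2*y).
Each of these terms simplifies to sums of mixed partials that cancel in pairs. The result is 0 (by equality of mixed partials for smooth functions — Schwarz / Clairaut).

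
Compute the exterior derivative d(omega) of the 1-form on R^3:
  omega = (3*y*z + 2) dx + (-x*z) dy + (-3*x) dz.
d(omega) = (-4*z) dx ∧ dy + (-3*y - 3) dx ∧ dz + (x) dy ∧ dz

For a 1-form omega = sum_i f_i dx_i, the exterior derivative is
  d(omega) = sum_{i < j} (∂f_j/∂x_i - ∂f_i/∂x_j) dx_i ∧ dx_j.
  coefficient of dx ∧ dy: ∂f_2/∂x - ∂f_1/∂y = ∂(-x*z)/∂x - ∂(3*y*z + 2)/∂y = -4*z
  coefficient of dx ∧ dz: ∂f_3/∂x - ∂f_1/∂z = ∂(-3*x)/∂x - ∂(3*y*z + 2)/∂z = -3*y - 3
  coefficient of dy ∧ dz: ∂f_3/∂y - ∂f_2/∂z = ∂(-3*x)/∂y - ∂(-x*z)/∂z = x
Assembling: d(omega) = (-4*z) dx ∧ dy + (-3*y - 3) dx ∧ dz + (x) dy ∧ dz.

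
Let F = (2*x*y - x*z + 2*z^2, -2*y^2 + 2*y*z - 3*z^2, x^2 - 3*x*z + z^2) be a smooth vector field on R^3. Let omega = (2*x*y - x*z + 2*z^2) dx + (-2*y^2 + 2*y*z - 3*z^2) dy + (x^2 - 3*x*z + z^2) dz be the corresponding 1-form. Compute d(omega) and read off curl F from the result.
d(omega) = (-2*y + 6*z) dy ∧ dz + (-3*x + 7*z) dz ∧ dx + (-2*x) dx ∧ dy; curl F = (-2*y + 6*z, -3*x + 7*z, -2*x)

d omega = sum_{i<j} (∂f_j/∂x_i - ∂f_i/∂x_j) dx_i ∧ dx_j. Under the identification (dy ∧ dz, dz ∧ dx, dx ∧ dy) ↔ (e_x, e_y, e_z), the coefficients are exactly the components of curl F. Compute:
  ∂R/∂y - ∂Q/∂z = (0) - (2*y - 6*z) = -2*y + 6*z
  ∂P/∂z - ∂R/∂x = (-x + 4*z) - (2*x - 3*z) = -3*x + 7*z
  ∂Q/∂x - ∂P/∂y = (0) - (2*x) = -2*x.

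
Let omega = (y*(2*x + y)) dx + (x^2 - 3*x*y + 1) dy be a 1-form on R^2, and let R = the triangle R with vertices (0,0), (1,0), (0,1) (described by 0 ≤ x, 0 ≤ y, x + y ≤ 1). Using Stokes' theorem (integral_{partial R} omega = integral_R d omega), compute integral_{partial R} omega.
integral_(partial R) omega = -5/6

Stokes: integral_partial_R omega = integral_R d omega with d omega = (∂Q/∂x - ∂P/∂y) dx ∧ dy.
  ∂Q/∂x = 2*x - 3*y
  ∂P/∂y = 2*x + 2*y
  integrand = ∂Q/∂x - ∂P/∂y = -5*y.
Integrating over R: integral_0^1 integral_0^{1-x} (-5*y) dy dx = -5/6.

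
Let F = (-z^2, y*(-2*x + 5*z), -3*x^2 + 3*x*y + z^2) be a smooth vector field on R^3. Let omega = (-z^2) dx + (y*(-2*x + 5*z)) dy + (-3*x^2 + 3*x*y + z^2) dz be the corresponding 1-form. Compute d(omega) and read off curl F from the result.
d(omega) = (3*x - 5*y) dy ∧ dz + (6*x - 3*y - 2*z) dz ∧ dx + (-2*y) dx ∧ dy; curl F = (3*x - 5*y, 6*x - 3*y - 2*z, -2*y)

d omega = sum_{i<j} (∂f_j/∂x_i - ∂f_i/∂x_j) dx_i ∧ dx_j. Under the identification (dy ∧ dz, dz ∧ dx, dx ∧ dy) ↔ (e_x, e_y, e_z), the coefficients are exactly the components of curl F. Compute:
  ∂R/∂y - ∂Q/∂z = (3*x) - (5*y) = 3*x - 5*y
  ∂P/∂z - ∂R/∂x = (-2*z) - (-6*x + 3*y) = 6*x - 3*y - 2*z
  ∂Q/∂x - ∂P/∂y = (-2*y) - (0) = -2*y.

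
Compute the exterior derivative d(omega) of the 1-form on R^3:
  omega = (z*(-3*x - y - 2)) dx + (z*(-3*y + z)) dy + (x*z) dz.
d(omega) = (z) dx ∧ dy + (3*x + y + z + 2) dx ∧ dz + (3*y - 2*z) dy ∧ dz

For a 1-form omega = sum_i f_i dx_i, the exterior derivative is
  d(omega) = sum_{i < j} (∂f_j/∂x_i - ∂f_i/∂x_j) dx_i ∧ dx_j.
  coefficient of dx ∧ dy: ∂f_2/∂x - ∂f_1/∂y = ∂(z*(-3*y + z))/∂x - ∂(z*(-3*x - y - 2))/∂y = z
  coefficient of dx ∧ dz: ∂f_3/∂x - ∂f_1/∂z = ∂(x*z)/∂x - ∂(z*(-3*x - y - 2))/∂z = 3*x + y + z + 2
  coefficient of dy ∧ dz: ∂f_3/∂y - ∂f_2/∂z = ∂(x*z)/∂y - ∂(z*(-3*y + z))/∂z = 3*y - 2*z
Assembling: d(omega) = (z) dx ∧ dy + (3*x + y + z + 2) dx ∧ dz + (3*y - 2*z) dy ∧ dz.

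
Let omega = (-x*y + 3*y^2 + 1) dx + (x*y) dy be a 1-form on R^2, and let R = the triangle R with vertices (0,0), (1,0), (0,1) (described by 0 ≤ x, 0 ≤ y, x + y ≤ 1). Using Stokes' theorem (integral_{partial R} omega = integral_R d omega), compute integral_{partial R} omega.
integral_(partial R) omega = -2/3

Stokes: integral_partial_R omega = integral_R d omega with d omega = (∂Q/∂x - ∂P/∂y) dx ∧ dy.
  ∂Q/∂x = y
  ∂P/∂y = -x + 6*y
  integrand = ∂Q/∂x - ∂P/∂y = x - 5*y.
Integrating over R: integral_0^1 integral_0^{1-x} (x - 5*y) dy dx = -2/3.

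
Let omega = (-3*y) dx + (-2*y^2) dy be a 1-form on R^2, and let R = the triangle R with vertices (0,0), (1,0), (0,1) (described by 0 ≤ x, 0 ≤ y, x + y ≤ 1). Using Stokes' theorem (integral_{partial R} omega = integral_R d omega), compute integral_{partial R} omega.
integral_(partial R) omega = 3/2

Stokes: integral_partial_R omega = integral_R d omega with d omega = (∂Q/∂x - ∂P/∂y) dx ∧ dy.
  ∂Q/∂x = 0
  ∂P/∂y = -3
  integrand = ∂Q/∂x - ∂P/∂y = 3.
Integrating over R: integral_0^1 integral_0^{1-x} (3) dy dx = 3/2.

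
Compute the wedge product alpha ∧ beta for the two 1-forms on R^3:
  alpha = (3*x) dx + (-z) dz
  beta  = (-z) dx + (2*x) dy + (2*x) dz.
alpha ∧ beta = (6*x^2) dx ∧ dy + (6*x^2 - z^2) dx ∧ dz + (2*x*z) dy ∧ dz

Distribute the wedge, using dx_i ∧ dx_j = -dx_j ∧ dx_i and dx_i ∧ dx_i = 0. For each pair (i, j) with i < j, the coefficient of dx_i ∧ dx_j in alpha ∧ beta is (alpha_i * beta_j - alpha_j * beta_i). Collecting: alpha ∧ beta = (6*x^2) dx ∧ dy + (6*x^2 - z^2) dx ∧ dz + (2*x*z) dy ∧ dz.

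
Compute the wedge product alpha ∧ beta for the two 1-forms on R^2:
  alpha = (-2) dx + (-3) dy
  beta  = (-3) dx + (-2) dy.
alpha ∧ beta = (-5) dx ∧ dy

Distribute the wedge, using dx_i ∧ dx_j = -dx_j ∧ dx_i and dx_i ∧ dx_i = 0. For each pair (i, j) with i < j, the coefficient of dx_i ∧ dx_j in alpha ∧ beta is (alpha_i * beta_j - alpha_j * beta_i). Collecting: alpha ∧ beta = (-5) dx ∧ dy.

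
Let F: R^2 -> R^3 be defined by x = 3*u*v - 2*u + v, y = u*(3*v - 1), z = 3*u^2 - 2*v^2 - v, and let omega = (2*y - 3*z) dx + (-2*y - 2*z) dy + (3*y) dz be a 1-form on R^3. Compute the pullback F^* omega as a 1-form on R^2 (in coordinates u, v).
F^* omega = (9*u^2*v + 6*u^2 - 6*u*v + 2*u + 30*v^3 - v^2 - 8*v) du + (-45*u^3 - 9*u^2 - 6*u*v^2 + 24*u*v + u + 6*v^2 + 3*v) dv

Using F^*(f dg) = (f ∘ F) d(g ∘ F), substitute each coordinate x_i by F_i(u, v) in f_i, and replace dx_i by d F_i = (∂F_i/∂u) du + (∂F_i/∂v) dv.
  For the x component: f_1(F) = -9*u^2 + 6*u*v - 2*u + 6*v^2 + 3*v; d F_1 = (3*v - 2) du + (3*u + 1) dv
  For the y component: f_2(F) = -6*u^2 - 6*u*v + 2*u + 4*v^2 + 2*v; d F_2 = (3*v - 1) du + (3*u) dv
  For the z component: f_3(F) = 3*u*(3*v - 1); d F_3 = (6*u) du + (-4*v - 1) dv
Combining and collecting du, dv coefficients:
  coeff of du: 9*u^2*v + 6*u^2 - 6*u*v + 2*u + 30*v^3 - v^2 - 8*v
  coeff of dv: -45*u^3 - 9*u^2 - 6*u*v^2 + 24*u*v + u + 6*v^2 + 3*v
F^* omega = (9*u^2*v + 6*u^2 - 6*u*v + 2*u + 30*v^3 - v^2 - 8*v) du + (-45*u^3 - 9*u^2 - 6*u*v^2 + 24*u*v + u + 6*v^2 + 3*v) dv.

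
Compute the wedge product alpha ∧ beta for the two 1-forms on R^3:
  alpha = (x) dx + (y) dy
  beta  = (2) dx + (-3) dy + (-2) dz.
alpha ∧ beta = (-3*x - 2*y) dx ∧ dy + (-2*x) dx ∧ dz + (-2*y) dy ∧ dz

Distribute the wedge, using dx_i ∧ dx_j = -dx_j ∧ dx_i and dx_i ∧ dx_i = 0. For each pair (i, j) with i < j, the coefficient of dx_i ∧ dx_j in alpha ∧ beta is (alpha_i * beta_j - alpha_j * beta_i). Collecting: alpha ∧ beta = (-3*x - 2*y) dx ∧ dy + (-2*x) dx ∧ dz + (-2*y) dy ∧ dz.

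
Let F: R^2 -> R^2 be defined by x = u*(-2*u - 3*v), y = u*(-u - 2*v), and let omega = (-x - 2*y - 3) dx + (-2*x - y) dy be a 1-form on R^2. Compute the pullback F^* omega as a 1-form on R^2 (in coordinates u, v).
F^* omega = (-26*u^3 - 66*u^2*v - 37*u*v^2 + 12*u + 9*v) du + (u*(-22*u^2 - 37*u*v + 9)) dv

Using F^*(f dg) = (f ∘ F) d(g ∘ F), substitute each coordinate x_i by F_i(u, v) in f_i, and replace dx_i by d F_i = (∂F_i/∂u) du + (∂F_i/∂v) dv.
  For the x component: f_1(F) = 4*u^2 + 7*u*v - 3; d F_1 = (-4*u - 3*v) du + (-3*u) dv
  For the y component: f_2(F) = u*(5*u + 8*v); d F_2 = (-2*u - 2*v) du + (-2*u) dv
Combining and collecting du, dv coefficients:
  coeff of du: -26*u^3 - 66*u^2*v - 37*u*v^2 + 12*u + 9*v
  coeff of dv: u*(-22*u^2 - 37*u*v + 9)
F^* omega = (-26*u^3 - 66*u^2*v - 37*u*v^2 + 12*u + 9*v) du + (u*(-22*u^2 - 37*u*v + 9)) dv.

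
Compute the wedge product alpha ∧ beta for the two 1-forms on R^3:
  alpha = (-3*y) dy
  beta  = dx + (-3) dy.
alpha ∧ beta = (3*y) dx ∧ dy

Distribute the wedge, using dx_i ∧ dx_j = -dx_j ∧ dx_i and dx_i ∧ dx_i = 0. For each pair (i, j) with i < j, the coefficient of dx_i ∧ dx_j in alpha ∧ beta is (alpha_i * beta_j - alpha_j * beta_i). Collecting: alpha ∧ beta = (3*y) dx ∧ dy.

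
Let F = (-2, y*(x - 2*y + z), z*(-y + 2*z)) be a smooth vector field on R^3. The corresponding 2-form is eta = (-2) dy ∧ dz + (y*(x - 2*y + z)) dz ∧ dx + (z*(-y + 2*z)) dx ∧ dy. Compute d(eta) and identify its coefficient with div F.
d(eta) = (x - 5*y + 5*z) dx ∧ dy ∧ dz; div F = x - 5*y + 5*z

For a 2-form in R^3 of the form above, applying d gives a 3-form with coefficient ∂P/∂x + ∂Q/∂y + ∂R/∂z:
  ∂P/∂x = 0
  ∂Q/∂y = x - 4*y + z
  ∂R/∂z = -y + 4*z
Sum = x - 5*y + 5*z, which is exactly div F.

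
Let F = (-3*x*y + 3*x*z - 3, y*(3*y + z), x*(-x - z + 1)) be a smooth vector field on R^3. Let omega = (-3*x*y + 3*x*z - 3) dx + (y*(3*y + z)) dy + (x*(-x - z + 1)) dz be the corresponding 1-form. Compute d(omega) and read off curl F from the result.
d(omega) = (-y) dy ∧ dz + (5*x + z - 1) dz ∧ dx + (3*x) dx ∧ dy; curl F = (-y, 5*x + z - 1, 3*x)

d omega = sum_{i<j} (∂f_j/∂x_i - ∂f_i/∂x_j) dx_i ∧ dx_j. Under the identification (dy ∧ dz, dz ∧ dx, dx ∧ dy) ↔ (e_x, e_y, e_z), the coefficients are exactly the components of curl F. Compute:
  ∂R/∂y - ∂Q/∂z = (0) - (y) = -y
  ∂P/∂z - ∂R/∂x = (3*x) - (-2*x - z + 1) = 5*x + z - 1
  ∂Q/∂x - ∂P/∂y = (0) - (-3*x) = 3*x.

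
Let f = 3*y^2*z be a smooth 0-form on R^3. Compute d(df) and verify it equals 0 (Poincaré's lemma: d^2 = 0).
d(df) = 0

Step 1: df = sum_i (∂f/∂x_i) dx_i = (0) dx + (6*y*z) dy + (3*y^2) dz.
Step 2: Apply d again. Using the 1-form formula, the coefficient of dx ∧ dy in d(df) is ∂^2 f/∂x ∂y - ∂^2 f/∂y ∂x = (0) - (0) = 0 (equality of mixed partials for smooth f).
Similarly for dx ∧ dz and dy ∧ dz — all coefficients vanish. So d(df) = 0.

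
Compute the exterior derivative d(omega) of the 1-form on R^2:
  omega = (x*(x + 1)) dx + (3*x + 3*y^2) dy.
d(omega) = (3) dx ∧ dy

For a 1-form omega = sum_i f_i dx_i, the exterior derivative is
  d(omega) = sum_{i < j} (∂f_j/∂x_i - ∂f_i/∂x_j) dx_i ∧ dx_j.
  coefficient of dx ∧ dy: ∂f_2/∂x - ∂f_1/∂y = ∂(3*x + 3*y^2)/∂x - ∂(x*(x + 1))/∂y = 3
Assembling: d(omega) = (3) dx ∧ dy.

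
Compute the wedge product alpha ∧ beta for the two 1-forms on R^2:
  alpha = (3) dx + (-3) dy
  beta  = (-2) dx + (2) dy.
alpha ∧ beta = 0

Distribute the wedge, using dx_i ∧ dx_j = -dx_j ∧ dx_i and dx_i ∧ dx_i = 0. For each pair (i, j) with i < j, the coefficient of dx_i ∧ dx_j in alpha ∧ beta is (alpha_i * beta_j - alpha_j * beta_i). Collecting: alpha ∧ beta = 0.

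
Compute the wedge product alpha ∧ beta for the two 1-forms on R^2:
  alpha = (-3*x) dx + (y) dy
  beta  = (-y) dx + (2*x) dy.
alpha ∧ beta = (-6*x^2 + y^2) dx ∧ dy

Distribute the wedge, using dx_i ∧ dx_j = -dx_j ∧ dx_i and dx_i ∧ dx_i = 0. For each pair (i, j) with i < j, the coefficient of dx_i ∧ dx_j in alpha ∧ beta is (alpha_i * beta_j - alpha_j * beta_i). Collecting: alpha ∧ beta = (-6*x^2 + y^2) dx ∧ dy.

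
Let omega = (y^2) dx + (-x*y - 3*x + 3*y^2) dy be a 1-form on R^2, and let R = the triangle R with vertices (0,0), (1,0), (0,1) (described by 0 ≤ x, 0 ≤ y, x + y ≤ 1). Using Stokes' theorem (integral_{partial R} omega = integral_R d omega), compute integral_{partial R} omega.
integral_(partial R) omega = -2

Stokes: integral_partial_R omega = integral_R d omega with d omega = (∂Q/∂x - ∂P/∂y) dx ∧ dy.
  ∂Q/∂x = -y - 3
  ∂P/∂y = 2*y
  integrand = ∂Q/∂x - ∂P/∂y = -3*y - 3.
Integrating over R: integral_0^1 integral_0^{1-x} (-3*y - 3) dy dx = -2.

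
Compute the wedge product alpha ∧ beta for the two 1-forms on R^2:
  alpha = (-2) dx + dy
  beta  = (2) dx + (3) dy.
alpha ∧ beta = (-8) dx ∧ dy

Distribute the wedge, using dx_i ∧ dx_j = -dx_j ∧ dx_i and dx_i ∧ dx_i = 0. For each pair (i, j) with i < j, the coefficient of dx_i ∧ dx_j in alpha ∧ beta is (alpha_i * beta_j - alpha_j * beta_i). Collecting: alpha ∧ beta = (-8) dx ∧ dy.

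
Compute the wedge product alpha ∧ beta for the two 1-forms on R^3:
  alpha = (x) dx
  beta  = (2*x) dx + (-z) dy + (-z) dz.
alpha ∧ beta = (-x*z) dx ∧ dy + (-x*z) dx ∧ dz

Distribute the wedge, using dx_i ∧ dx_j = -dx_j ∧ dx_i and dx_i ∧ dx_i = 0. For each pair (i, j) with i < j, the coefficient of dx_i ∧ dx_j in alpha ∧ beta is (alpha_i * beta_j - alpha_j * beta_i). Collecting: alpha ∧ beta = (-x*z) dx ∧ dy + (-x*z) dx ∧ dz.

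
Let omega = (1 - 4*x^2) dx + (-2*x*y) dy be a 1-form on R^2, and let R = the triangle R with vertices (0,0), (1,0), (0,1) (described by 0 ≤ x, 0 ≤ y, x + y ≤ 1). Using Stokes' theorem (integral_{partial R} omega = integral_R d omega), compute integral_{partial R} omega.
integral_(partial R) omega = -1/3

Stokes: integral_partial_R omega = integral_R d omega with d omega = (∂Q/∂x - ∂P/∂y) dx ∧ dy.
  ∂Q/∂x = -2*y
  ∂P/∂y = 0
  integrand = ∂Q/∂x - ∂P/∂y = -2*y.
Integrating over R: integral_0^1 integral_0^{1-x} (-2*y) dy dx = -1/3.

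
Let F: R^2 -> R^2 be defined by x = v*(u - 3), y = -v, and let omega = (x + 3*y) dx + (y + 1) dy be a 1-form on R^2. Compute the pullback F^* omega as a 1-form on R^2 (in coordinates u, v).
F^* omega = (v^2*(u - 6)) du + (u^2*v - 9*u*v + 19*v - 1) dv

Using F^*(f dg) = (f ∘ F) d(g ∘ F), substitute each coordinate x_i by F_i(u, v) in f_i, and replace dx_i by d F_i = (∂F_i/∂u) du + (∂F_i/∂v) dv.
  For the x component: f_1(F) = v*(u - 6); d F_1 = (v) du + (u - 3) dv
  For the y component: f_2(F) = 1 - v; d F_2 = (0) du + (-1) dv
Combining and collecting du, dv coefficients:
  coeff of du: v^2*(u - 6)
  coeff of dv: u^2*v - 9*u*v + 19*v - 1
F^* omega = (v^2*(u - 6)) du + (u^2*v - 9*u*v + 19*v - 1) dv.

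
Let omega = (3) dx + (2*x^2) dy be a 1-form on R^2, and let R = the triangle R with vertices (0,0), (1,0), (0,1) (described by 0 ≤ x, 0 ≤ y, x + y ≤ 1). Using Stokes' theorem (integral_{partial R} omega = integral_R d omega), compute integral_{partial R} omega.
integral_(partial R) omega = 2/3

Stokes: integral_partial_R omega = integral_R d omega with d omega = (∂Q/∂x - ∂P/∂y) dx ∧ dy.
  ∂Q/∂x = 4*x
  ∂P/∂y = 0
  integrand = ∂Q/∂x - ∂P/∂y = 4*x.
Integrating over R: integral_0^1 integral_0^{1-x} (4*x) dy dx = 2/3.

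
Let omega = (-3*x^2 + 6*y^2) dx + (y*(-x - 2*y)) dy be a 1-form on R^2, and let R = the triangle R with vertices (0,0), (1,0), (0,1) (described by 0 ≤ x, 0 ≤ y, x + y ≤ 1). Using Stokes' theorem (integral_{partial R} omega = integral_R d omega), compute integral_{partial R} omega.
integral_(partial R) omega = -13/6

Stokes: integral_partial_R omega = integral_R d omega with d omega = (∂Q/∂x - ∂P/∂y) dx ∧ dy.
  ∂Q/∂x = -y
  ∂P/∂y = 12*y
  integrand = ∂Q/∂x - ∂P/∂y = -13*y.
Integrating over R: integral_0^1 integral_0^{1-x} (-13*y) dy dx = -13/6.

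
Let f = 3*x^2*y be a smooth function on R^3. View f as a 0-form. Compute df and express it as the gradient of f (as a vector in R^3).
df = (6*x*y) dx + (3*x^2) dy + (0) dz; grad f = (6*x*y, 3*x^2, 0)

For a 0-form f, d f = (∂f/∂x) dx + (∂f/∂y) dy + (∂f/∂z) dz. The components of the vector representation are exactly the entries of grad f in Cartesian coordinates:
  ∂f/∂x = 6*x*y
  ∂f/∂y = 3*x^2
  ∂f/∂z = 0.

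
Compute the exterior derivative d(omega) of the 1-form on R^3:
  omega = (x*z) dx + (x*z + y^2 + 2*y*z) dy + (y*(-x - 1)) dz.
d(omega) = (z) dx ∧ dy + (-x - y) dx ∧ dz + (-2*x - 2*y - 1) dy ∧ dz

For a 1-form omega = sum_i f_i dx_i, the exterior derivative is
  d(omega) = sum_{i < j} (∂f_j/∂x_i - ∂f_i/∂x_j) dx_i ∧ dx_j.
  coefficient of dx ∧ dy: ∂f_2/∂x - ∂f_1/∂y = ∂(x*z + y^2 + 2*y*z)/∂x - ∂(x*z)/∂y = z
  coefficient of dx ∧ dz: ∂f_3/∂x - ∂f_1/∂z = ∂(y*(-x - 1))/∂x - ∂(x*z)/∂z = -x - y
  coefficient of dy ∧ dz: ∂f_3/∂y - ∂f_2/∂z = ∂(y*(-x - 1))/∂y - ∂(x*z + y^2 + 2*y*z)/∂z = -2*x - 2*y - 1
Assembling: d(omega) = (z) dx ∧ dy + (-x - y) dx ∧ dz + (-2*x - 2*y - 1) dy ∧ dz.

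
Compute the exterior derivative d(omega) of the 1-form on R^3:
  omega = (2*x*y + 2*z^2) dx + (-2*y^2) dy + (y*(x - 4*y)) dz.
d(omega) = (-2*x) dx ∧ dy + (y - 4*z) dx ∧ dz + (x - 8*y) dy ∧ dz

For a 1-form omega = sum_i f_i dx_i, the exterior derivative is
  d(omega) = sum_{i < j} (∂f_j/∂x_i - ∂f_i/∂x_j) dx_i ∧ dx_j.
  coefficient of dx ∧ dy: ∂f_2/∂x - ∂f_1/∂y = ∂(-2*y^2)/∂x - ∂(2*x*y + 2*z^2)/∂y = -2*x
  coefficient of dx ∧ dz: ∂f_3/∂x - ∂f_1/∂z = ∂(y*(x - 4*y))/∂x - ∂(2*x*y + 2*z^2)/∂z = y - 4*z
  coefficient of dy ∧ dz: ∂f_3/∂y - ∂f_2/∂z = ∂(y*(x - 4*y))/∂y - ∂(-2*y^2)/∂z = x - 8*y
Assembling: d(omega) = (-2*x) dx ∧ dy + (y - 4*z) dx ∧ dz + (x - 8*y) dy ∧ dz.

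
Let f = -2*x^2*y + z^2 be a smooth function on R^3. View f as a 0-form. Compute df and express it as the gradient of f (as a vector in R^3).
df = (-4*x*y) dx + (-2*x^2) dy + (2*z) dz; grad f = (-4*x*y, -2*x^2, 2*z)

For a 0-form f, d f = (∂f/∂x) dx + (∂f/∂y) dy + (∂f/∂z) dz. The components of the vector representation are exactly the entries of grad f in Cartesian coordinates:
  ∂f/∂x = -4*x*y
  ∂f/∂y = -2*x^2
  ∂f/∂z = 2*z.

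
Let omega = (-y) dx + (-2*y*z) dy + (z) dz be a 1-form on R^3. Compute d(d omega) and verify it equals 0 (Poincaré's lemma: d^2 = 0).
d(d omega) = 0

Step 1: d omega = sum_{i<j} (∂f_j/∂x_i - ∂f_i/∂x_j) dx_i ∧ dx_j:
  coeff of dx ∧ dy: 1
  coeff of dx ∧ dz: 0
  coeff of dy ∧ dz: 2*y
Step 2: Apply d again to each 2-form coefficient. The only possible 3-form in R^3 is dx ∧ dy ∧ dz, with coefficient
  ∂(coeff of dy∧dz)/∂x - ∂(coeff of dx∧dz)/∂y + ∂(coeff of dx∧dy)/∂z
  = ∂/∂x (2*y) - ∂/∂y (0) + ∂/∂z (1).
Each of these terms simplifies to sums of mixed partials that cancel in pairs. The result is 0 (by equality of mixed partials for smooth functions — Schwarz / Clairaut).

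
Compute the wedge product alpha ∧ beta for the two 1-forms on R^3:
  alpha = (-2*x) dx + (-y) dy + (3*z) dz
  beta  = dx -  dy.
alpha ∧ beta = (2*x + y) dx ∧ dy + (-3*z) dx ∧ dz + (3*z) dy ∧ dz

Distribute the wedge, using dx_i ∧ dx_j = -dx_j ∧ dx_i and dx_i ∧ dx_i = 0. For each pair (i, j) with i < j, the coefficient of dx_i ∧ dx_j in alpha ∧ beta is (alpha_i * beta_j - alpha_j * beta_i). Collecting: alpha ∧ beta = (2*x + y) dx ∧ dy + (-3*z) dx ∧ dz + (3*z) dy ∧ dz.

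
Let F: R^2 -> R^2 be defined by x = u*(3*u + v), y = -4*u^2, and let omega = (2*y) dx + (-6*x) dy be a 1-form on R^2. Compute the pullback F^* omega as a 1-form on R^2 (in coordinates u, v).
F^* omega = (u^2*(96*u + 40*v)) du + (-8*u^3) dv

Using F^*(f dg) = (f ∘ F) d(g ∘ F), substitute each coordinate x_i by F_i(u, v) in f_i, and replace dx_i by d F_i = (∂F_i/∂u) du + (∂F_i/∂v) dv.
  For the x component: f_1(F) = -8*u^2; d F_1 = (6*u + v) du + (u) dv
  For the y component: f_2(F) = 6*u*(-3*u - v); d F_2 = (-8*u) du + (0) dv
Combining and collecting du, dv coefficients:
  coeff of du: u^2*(96*u + 40*v)
  coeff of dv: -8*u^3
F^* omega = (u^2*(96*u + 40*v)) du + (-8*u^3) dv.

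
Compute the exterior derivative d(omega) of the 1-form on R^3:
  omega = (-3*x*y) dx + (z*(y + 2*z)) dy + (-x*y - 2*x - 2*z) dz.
d(omega) = (3*x) dx ∧ dy + (-y - 2) dx ∧ dz + (-x - y - 4*z) dy ∧ dz

For a 1-form omega = sum_i f_i dx_i, the exterior derivative is
  d(omega) = sum_{i < j} (∂f_j/∂x_i - ∂f_i/∂x_j) dx_i ∧ dx_j.
  coefficient of dx ∧ dy: ∂f_2/∂x - ∂f_1/∂y = ∂(z*(y + 2*z))/∂x - ∂(-3*x*y)/∂y = 3*x
  coefficient of dx ∧ dz: ∂f_3/∂x - ∂f_1/∂z = ∂(-x*y - 2*x - 2*z)/∂x - ∂(-3*x*y)/∂z = -y - 2
  coefficient of dy ∧ dz: ∂f_3/∂y - ∂f_2/∂z = ∂(-x*y - 2*x - 2*z)/∂y - ∂(z*(y + 2*z))/∂z = -x - y - 4*z
Assembling: d(omega) = (3*x) dx ∧ dy + (-y - 2) dx ∧ dz + (-x - y - 4*z) dy ∧ dz.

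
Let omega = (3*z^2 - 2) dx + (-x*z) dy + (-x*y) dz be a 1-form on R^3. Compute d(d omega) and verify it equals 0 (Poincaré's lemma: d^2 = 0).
d(d omega) = 0

Step 1: d omega = sum_{i<j} (∂f_j/∂x_i - ∂f_i/∂x_j) dx_i ∧ dx_j:
  coeff of dx ∧ dy: -z
  coeff of dx ∧ dz: -y - 6*z
  coeff of dy ∧ dz: 0
Step 2: Apply d again to each 2-form coefficient. The only possible 3-form in R^3 is dx ∧ dy ∧ dz, with coefficient
  ∂(coeff of dy∧dz)/∂x - ∂(coeff of dx∧dz)/∂y + ∂(coeff of dx∧dy)/∂z
  = ∂/∂x (0) - ∂/∂y (-y - 6*z) + ∂/∂z (-z).
Each of these terms simplifies to sums of mixed partials that cancel in pairs. The result is 0 (by equality of mixed partials for smooth functions — Schwarz / Clairaut).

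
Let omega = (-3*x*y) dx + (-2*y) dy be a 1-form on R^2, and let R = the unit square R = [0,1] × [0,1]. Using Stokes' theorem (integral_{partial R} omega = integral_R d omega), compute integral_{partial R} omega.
integral_(partial R) omega = 3/2

Stokes: integral_partial_R omega = integral_R d omega with d omega = (∂Q/∂x - ∂P/∂y) dx ∧ dy.
  ∂Q/∂x = 0
  ∂P/∂y = -3*x
  integrand = ∂Q/∂x - ∂P/∂y = 3*x.
Integrating over R: integral_0^1 integral_0^1 (3*x) dx dy = 3/2.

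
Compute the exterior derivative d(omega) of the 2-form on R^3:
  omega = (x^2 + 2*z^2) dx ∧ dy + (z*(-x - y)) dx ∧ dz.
d(omega) = (5*z) dx ∧ dy ∧ dz

For a 2-form omega = sum_{i<j} g_{ij} dx_i ∧ dx_j, the exterior derivative is
  d(omega) = sum_{i<j} d(g_{ij}) ∧ dx_i ∧ dx_j = sum_{i<j, k} (∂g_{ij}/∂x_k) dx_k ∧ dx_i ∧ dx_j.
Expand each term, using dx_k ∧ dx_i ∧ dx_j = sgn(permutation) dx_{(a)} ∧ dx_{(b)} ∧ dx_{(c)} with (a < b < c) sorted:
  d(x^2 + 2*z^2) includes (∂/∂z)(x^2 + 2*z^2) dz = (4*z) dz, which multiplied by dx ∧ dy gives (4*z) dx ∧ dy ∧ dz
  d(z*(-x - y)) includes (∂/∂y)(z*(-x - y)) dy = (-z) dy, which multiplied by dx ∧ dz gives (z) dx ∧ dy ∧ dz
Collecting like 3-forms: d(omega) = (5*z) dx ∧ dy ∧ dz.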